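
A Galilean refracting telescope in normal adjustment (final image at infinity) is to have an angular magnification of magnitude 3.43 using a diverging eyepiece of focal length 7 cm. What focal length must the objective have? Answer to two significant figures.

24 cm

|M| = f_obj/|f_eye|, so f_obj = |M| x |f_eye| = 3.43 x 7 = 24.010 cm.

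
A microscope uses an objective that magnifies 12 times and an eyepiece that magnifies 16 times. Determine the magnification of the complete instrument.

192

The overall magnification of a compound microscope is the product of the objective and eyepiece magnifications:
M = M_obj x M_eye = 12 x 16 = 192.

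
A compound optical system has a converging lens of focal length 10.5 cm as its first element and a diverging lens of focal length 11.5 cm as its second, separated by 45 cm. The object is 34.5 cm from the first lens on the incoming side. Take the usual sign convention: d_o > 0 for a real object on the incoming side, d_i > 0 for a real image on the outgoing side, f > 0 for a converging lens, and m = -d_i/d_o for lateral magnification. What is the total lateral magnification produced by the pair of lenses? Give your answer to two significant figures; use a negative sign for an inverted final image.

-0.12

First lens: d_i1 = 1/(1/10.5 - 1/34.5) = 15.094 cm.
m_1 = -(15.094)/34.5 = -0.4375.
That image sits 29.906 cm in front of the second lens, so d_o2 = 29.906 cm.
Second lens: d_i2 = 1/(1/(-11.5) - 1/(29.906)) = -8.306 cm.
m_2 = -(-8.306)/(29.906) = 0.2777.
Overall magnification: m = m_1 m_2 = -0.1215.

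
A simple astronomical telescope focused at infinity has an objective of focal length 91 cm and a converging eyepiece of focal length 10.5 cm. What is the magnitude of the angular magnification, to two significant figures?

8.7

|M| = f_obj/|f_eye| = 91/10.5 = 8.667.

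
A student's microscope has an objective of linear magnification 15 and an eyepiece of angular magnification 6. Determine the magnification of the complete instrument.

The overall magnification of a compound microscope is the product of the objective and eyepiece magnifications:
M = M_obj x M_eye = 15 x 6 = 90.

90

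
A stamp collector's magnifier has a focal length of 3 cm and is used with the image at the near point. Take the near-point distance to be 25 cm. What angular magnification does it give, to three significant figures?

9.33

M = 1 + D/f = 1 + 25/3 = 9.333.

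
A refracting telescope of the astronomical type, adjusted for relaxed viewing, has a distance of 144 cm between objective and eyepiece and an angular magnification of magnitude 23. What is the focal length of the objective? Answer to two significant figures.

In normal adjustment the tube length equals f_obj + f_eye and |M| = f_obj/f_eye.
So f_obj = 23 f_eye and 23 f_eye + f_eye = 144 cm, giving f_eye = 144/24 = 6.000 cm and f_obj = 138.000 cm.

140 cm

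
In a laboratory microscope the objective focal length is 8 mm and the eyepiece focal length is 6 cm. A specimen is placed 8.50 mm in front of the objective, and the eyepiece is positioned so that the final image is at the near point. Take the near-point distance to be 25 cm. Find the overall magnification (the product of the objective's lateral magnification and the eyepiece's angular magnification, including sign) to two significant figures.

-83

Convert to cm: f_obj = 8 mm = 0.8 cm; d_o = 8.50 mm = 0.85 cm.
Objective: 1/d_i = 1/f_obj - 1/d_o = 1/0.8 - 1/0.85 = 0.07353 cm^-1, so d_i = 13.600 cm.
m_obj = -d_i/d_o = -13.600/0.85 = -16.000.
Eyepiece angular magnification (image at near point): M_eye = 1 + D/f_e = 1 + 25/6 = 5.167.
Overall M = m_obj x M_eye = (-16.000)(5.167) = -82.67.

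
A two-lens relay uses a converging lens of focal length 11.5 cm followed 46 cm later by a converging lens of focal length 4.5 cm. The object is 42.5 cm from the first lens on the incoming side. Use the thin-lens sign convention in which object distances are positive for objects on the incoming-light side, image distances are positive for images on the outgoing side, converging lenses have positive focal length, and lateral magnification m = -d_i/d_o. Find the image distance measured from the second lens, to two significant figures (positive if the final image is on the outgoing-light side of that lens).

Applying the thin-lens equation to the first lens, 1/11.5 = 1/42.5 + 1/d_i1, which gives d_i1 = 15.766 cm.
Object distance for lens 2: d_o2 = 46 - 15.766 = 30.234 cm.
Applying the thin-lens equation again with f_2 = 4.5 cm and d_o2 = 30.234 cm gives d_i2 = 5.287 cm.

5.3 cm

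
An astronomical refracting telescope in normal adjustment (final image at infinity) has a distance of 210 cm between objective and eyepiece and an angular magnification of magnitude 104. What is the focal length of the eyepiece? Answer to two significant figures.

2.0 cm

In normal adjustment the tube length equals f_obj + f_eye and |M| = f_obj/f_eye.
So f_obj = 104 f_eye and 104 f_eye + f_eye = 210 cm, giving f_eye = 210/105 = 2.000 cm and f_obj = 208.000 cm.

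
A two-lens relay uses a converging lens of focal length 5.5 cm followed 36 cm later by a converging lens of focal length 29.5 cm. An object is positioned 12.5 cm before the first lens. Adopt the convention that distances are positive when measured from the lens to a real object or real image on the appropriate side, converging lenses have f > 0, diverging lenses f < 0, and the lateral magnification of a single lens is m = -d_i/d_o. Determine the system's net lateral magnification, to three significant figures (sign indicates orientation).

Lens 1: 1/d_i1 = 1/f_1 - 1/d_o1 = 1/5.5 - 1/12.5 = 0.10182 cm^-1, so d_i1 = 9.821 cm.
m_1 = -(9.821)/12.5 = -0.7857.
The intermediate image is 9.821 cm to the right of lens 1, so d_o2 = L - d_i1 = 36 - 9.821 = 26.179 cm.
Lens 2: 1/d_i2 = 1/f_2 - 1/d_o2 = 1/29.5 - 1/(26.179) = -0.00430 cm^-1, so d_i2 = -232.511 cm.
m_2 = -(-232.511)/(26.179) = 8.8817.
Total m = m_1 x m_2 = (-0.7857)(8.8817) = -6.9785.

-6.98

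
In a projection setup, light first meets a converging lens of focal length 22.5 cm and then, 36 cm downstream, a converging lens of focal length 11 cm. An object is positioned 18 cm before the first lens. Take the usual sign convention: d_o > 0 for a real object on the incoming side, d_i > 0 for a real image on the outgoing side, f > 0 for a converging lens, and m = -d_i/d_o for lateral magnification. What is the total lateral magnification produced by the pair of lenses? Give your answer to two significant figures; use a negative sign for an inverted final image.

-0.48

First lens: d_i1 = 1/(1/22.5 - 1/18) = -90.000 cm.
m_1 = -(-90.000)/18 = 5.0000.
With d_i1 < 0 the first image is virtual and lies on the object side; the object distance for lens 2 is d_o2 = 36 - (-90.000) = 126.000 cm.
Second lens: d_i2 = 1/(1/11 - 1/(126.000)) = 12.052 cm.
m_2 = -(12.052)/(126.000) = -0.0957.
Overall magnification: m = m_1 m_2 = -0.4783.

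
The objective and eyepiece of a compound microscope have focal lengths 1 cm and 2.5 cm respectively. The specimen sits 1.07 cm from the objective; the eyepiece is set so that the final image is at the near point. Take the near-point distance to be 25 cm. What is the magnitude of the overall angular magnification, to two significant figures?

Objective: 1/d_i = 1/f_obj - 1/d_o = 1/1 - 1/1.07 = 0.06542 cm^-1, so d_i = 15.286 cm.
m_obj = -d_i/d_o = -15.286/1.07 = -14.286.
Eyepiece angular magnification (image at near point): M_eye = 1 + D/f_e = 1 + 25/2.5 = 11.000.
Overall M = m_obj x M_eye = (-14.286)(11.000) = -157.14.
|M| = 157.14.

160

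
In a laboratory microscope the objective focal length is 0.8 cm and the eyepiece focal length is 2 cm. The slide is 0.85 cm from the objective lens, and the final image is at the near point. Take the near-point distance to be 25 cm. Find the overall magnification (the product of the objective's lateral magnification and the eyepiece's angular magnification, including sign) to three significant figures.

Objective: 1/d_i = 1/f_obj - 1/d_o = 1/0.8 - 1/0.85 = 0.07353 cm^-1, so d_i = 13.600 cm.
m_obj = -d_i/d_o = -13.600/0.85 = -16.000.
Eyepiece angular magnification (image at near point): M_eye = 1 + D/f_e = 1 + 25/2 = 13.500.
Overall M = m_obj x M_eye = (-16.000)(13.500) = -216.00.

-216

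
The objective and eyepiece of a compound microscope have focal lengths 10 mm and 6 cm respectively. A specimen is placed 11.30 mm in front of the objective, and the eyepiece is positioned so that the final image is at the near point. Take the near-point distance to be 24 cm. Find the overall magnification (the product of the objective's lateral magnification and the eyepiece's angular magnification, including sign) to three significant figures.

-38.5

Convert to cm: f_obj = 10 mm = 1 cm; d_o = 11.30 mm = 1.13 cm.
Objective: 1/d_i = 1/f_obj - 1/d_o = 1/1 - 1/1.13 = 0.11504 cm^-1, so d_i = 8.692 cm.
m_obj = -d_i/d_o = -8.692/1.13 = -7.692.
Eyepiece angular magnification (image at near point): M_eye = 1 + D/f_e = 1 + 24/6 = 5.000.
Overall M = m_obj x M_eye = (-7.692)(5.000) = -38.46.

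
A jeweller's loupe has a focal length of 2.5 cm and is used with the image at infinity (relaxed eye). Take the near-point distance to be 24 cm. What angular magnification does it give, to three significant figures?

9.60

M = D/f = 24/2.5 = 9.600.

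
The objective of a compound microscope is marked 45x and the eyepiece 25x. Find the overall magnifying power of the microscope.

1125

The overall magnification of a compound microscope is the product of the objective and eyepiece magnifications:
M = M_obj x M_eye = 45 x 25 = 1125.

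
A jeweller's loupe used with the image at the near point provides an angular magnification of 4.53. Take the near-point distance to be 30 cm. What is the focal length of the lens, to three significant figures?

8.50 cm

For the image at the near point, M = 1 + D/f.
f = D/(M - 1) = 30/(4.53 - 1) = 8.499 cm.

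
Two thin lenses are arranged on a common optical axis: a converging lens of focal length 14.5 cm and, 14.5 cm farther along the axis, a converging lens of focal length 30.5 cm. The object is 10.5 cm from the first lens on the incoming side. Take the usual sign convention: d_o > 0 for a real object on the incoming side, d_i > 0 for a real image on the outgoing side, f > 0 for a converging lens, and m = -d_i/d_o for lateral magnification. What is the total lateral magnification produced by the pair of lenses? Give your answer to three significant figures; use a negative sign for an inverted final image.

Lens 1: 1/d_i1 = 1/f_1 - 1/d_o1 = 1/14.5 - 1/10.5 = -0.02627 cm^-1, so d_i1 = -38.063 cm.
m_1 = -(-38.063)/10.5 = 3.6250.
With d_i1 < 0 the first image is virtual and lies on the object side; the object distance for lens 2 is d_o2 = 14.5 - (-38.063) = 52.563 cm.
Lens 2: 1/d_i2 = 1/f_2 - 1/d_o2 = 1/30.5 - 1/(52.563) = 0.01376 cm^-1, so d_i2 = 72.664 cm.
m_2 = -(72.664)/(52.563) = -1.3824.
Total m = m_1 x m_2 = (3.6250)(-1.3824) = -5.0113.

-5.01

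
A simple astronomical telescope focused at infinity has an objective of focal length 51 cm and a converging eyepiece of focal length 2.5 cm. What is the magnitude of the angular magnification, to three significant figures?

|M| = f_obj/|f_eye| = 51/2.5 = 20.400.

20.4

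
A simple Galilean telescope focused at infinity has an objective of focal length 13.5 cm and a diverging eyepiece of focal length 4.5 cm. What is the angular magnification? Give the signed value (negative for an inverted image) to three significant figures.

3.00

M = -f_obj/f_eye = -13.5/(-4.5) = 3.000.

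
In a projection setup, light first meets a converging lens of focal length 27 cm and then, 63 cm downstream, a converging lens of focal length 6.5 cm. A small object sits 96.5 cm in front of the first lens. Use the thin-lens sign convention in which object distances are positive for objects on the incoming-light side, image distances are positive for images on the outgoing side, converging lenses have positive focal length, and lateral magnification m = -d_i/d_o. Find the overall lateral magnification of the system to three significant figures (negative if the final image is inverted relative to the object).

First lens: d_i1 = 1/(1/27 - 1/96.5) = 37.489 cm.
m_1 = -(37.489)/96.5 = -0.3885.
That image sits 25.511 cm in front of the second lens, so d_o2 = 25.511 cm.
Second lens: d_i2 = 1/(1/6.5 - 1/(25.511)) = 8.722 cm.
m_2 = -(8.722)/(25.511) = -0.3419.
Total m = m_1 x m_2 = (-0.3885)(-0.3419) = 0.1328.

0.133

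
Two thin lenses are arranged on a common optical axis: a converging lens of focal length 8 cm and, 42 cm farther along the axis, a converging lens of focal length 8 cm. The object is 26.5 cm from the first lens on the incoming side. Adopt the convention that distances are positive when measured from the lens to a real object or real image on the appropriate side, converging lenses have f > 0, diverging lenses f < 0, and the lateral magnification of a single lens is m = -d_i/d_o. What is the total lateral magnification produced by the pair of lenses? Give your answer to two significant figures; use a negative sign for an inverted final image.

First lens: d_i1 = 1/(1/8 - 1/26.5) = 11.459 cm.
m_1 = -(11.459)/26.5 = -0.4324.
The intermediate image is 11.459 cm to the right of lens 1, so d_o2 = L - d_i1 = 42 - 11.459 = 30.541 cm.
Second lens: d_i2 = 1/(1/8 - 1/(30.541)) = 10.839 cm.
m_2 = -(10.839)/(30.541) = -0.3549.
Overall magnification: m = m_1 m_2 = 0.1535.

0.15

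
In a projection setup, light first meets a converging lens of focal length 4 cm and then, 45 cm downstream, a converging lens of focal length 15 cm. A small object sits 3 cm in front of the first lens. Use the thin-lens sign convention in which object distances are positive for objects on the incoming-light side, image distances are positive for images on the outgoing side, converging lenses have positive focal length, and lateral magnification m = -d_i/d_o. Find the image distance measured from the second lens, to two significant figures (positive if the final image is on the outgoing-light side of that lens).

20 cm

Applying the thin-lens equation to the first lens, 1/4 = 1/3 + 1/d_i1, which gives d_i1 = -12.000 cm.
The intermediate image is virtual, 12.000 cm to the left of lens 1, so d_o2 = L - d_i1 = 45 - (-12.000) = 57.000 cm.
Applying the thin-lens equation again with f_2 = 15 cm and d_o2 = 57.000 cm gives d_i2 = 20.357 cm.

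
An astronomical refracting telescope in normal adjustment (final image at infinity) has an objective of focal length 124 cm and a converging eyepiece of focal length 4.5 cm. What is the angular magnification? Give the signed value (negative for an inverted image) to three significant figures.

M = -f_obj/f_eye = -124/(4.5) = -27.556.

-27.6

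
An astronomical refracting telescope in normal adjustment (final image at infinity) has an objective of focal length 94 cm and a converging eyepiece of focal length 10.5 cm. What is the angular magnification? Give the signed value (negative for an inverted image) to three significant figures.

-8.95

M = -f_obj/f_eye = -94/(10.5) = -8.952.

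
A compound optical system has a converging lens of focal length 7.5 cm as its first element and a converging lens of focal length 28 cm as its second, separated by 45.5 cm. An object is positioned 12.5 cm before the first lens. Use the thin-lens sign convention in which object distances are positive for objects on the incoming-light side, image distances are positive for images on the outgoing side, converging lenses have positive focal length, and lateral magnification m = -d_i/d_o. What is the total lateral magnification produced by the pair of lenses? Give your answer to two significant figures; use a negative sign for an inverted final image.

-34

First lens: d_i1 = 1/(1/7.5 - 1/12.5) = 18.750 cm.
m_1 = -(18.750)/12.5 = -1.5000.
That image sits 26.750 cm in front of the second lens, so d_o2 = 26.750 cm.
Second lens: d_i2 = 1/(1/28 - 1/(26.750)) = -599.200 cm.
m_2 = -(-599.200)/(26.750) = 22.4000.
Total m = m_1 x m_2 = (-1.5000)(22.4000) = -33.6000.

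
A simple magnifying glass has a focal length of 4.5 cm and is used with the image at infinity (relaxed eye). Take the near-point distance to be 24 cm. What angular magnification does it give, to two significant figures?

M = D/f = 24/4.5 = 5.333.

5.3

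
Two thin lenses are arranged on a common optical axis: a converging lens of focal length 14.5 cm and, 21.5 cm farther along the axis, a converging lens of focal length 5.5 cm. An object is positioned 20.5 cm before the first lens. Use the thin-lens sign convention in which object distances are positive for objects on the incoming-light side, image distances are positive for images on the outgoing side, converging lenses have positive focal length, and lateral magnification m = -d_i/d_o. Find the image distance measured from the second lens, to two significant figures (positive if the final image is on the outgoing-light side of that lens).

Applying the thin-lens equation to the first lens, 1/14.5 = 1/20.5 + 1/d_i1, which gives d_i1 = 49.542 cm.
This image would form 49.542 cm past lens 1, i.e. 28.042 cm beyond lens 2, so it is a virtual object for lens 2: d_o2 = 21.5 - 49.542 = -28.042 cm.
Applying the thin-lens equation again with f_2 = 5.5 cm and d_o2 = -28.042 cm gives d_i2 = 4.598 cm.

4.6 cm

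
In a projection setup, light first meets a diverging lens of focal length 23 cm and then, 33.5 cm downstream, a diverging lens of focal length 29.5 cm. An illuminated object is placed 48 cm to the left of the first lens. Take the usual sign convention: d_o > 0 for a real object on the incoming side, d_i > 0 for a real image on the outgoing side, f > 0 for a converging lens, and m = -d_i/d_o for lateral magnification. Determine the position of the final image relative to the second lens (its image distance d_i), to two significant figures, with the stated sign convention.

-18 cm

Lens 1: 1/d_i1 = 1/f_1 - 1/d_o1 = 1/(-23) - 1/48 = -0.06431 cm^-1, so d_i1 = -15.549 cm.
The intermediate image is virtual, 15.549 cm to the left of lens 1, so d_o2 = L - d_i1 = 33.5 - (-15.549) = 49.049 cm.
Lens 2: 1/d_i2 = 1/f_2 - 1/d_o2 = 1/(-29.5) - 1/(49.049) = -0.05429 cm^-1, so d_i2 = -18.421 cm.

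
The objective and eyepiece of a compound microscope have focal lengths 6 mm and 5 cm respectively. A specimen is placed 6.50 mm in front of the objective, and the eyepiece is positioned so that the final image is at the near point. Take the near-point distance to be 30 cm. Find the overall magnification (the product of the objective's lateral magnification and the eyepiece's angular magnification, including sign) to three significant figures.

-84.0

Convert to cm: f_obj = 6 mm = 0.6 cm; d_o = 6.50 mm = 0.65 cm.
Objective: 1/d_i = 1/f_obj - 1/d_o = 1/0.6 - 1/0.65 = 0.12821 cm^-1, so d_i = 7.800 cm.
m_obj = -d_i/d_o = -7.800/0.65 = -12.000.
Eyepiece angular magnification (image at near point): M_eye = 1 + D/f_e = 1 + 30/5 = 7.000.
Overall M = m_obj x M_eye = (-12.000)(7.000) = -84.00.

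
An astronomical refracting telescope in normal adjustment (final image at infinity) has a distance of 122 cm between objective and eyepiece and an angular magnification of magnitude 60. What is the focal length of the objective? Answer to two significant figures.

120 cm

In normal adjustment the tube length equals f_obj + f_eye and |M| = f_obj/f_eye.
So f_obj = 60 f_eye and 60 f_eye + f_eye = 122 cm, giving f_eye = 122/61 = 2.000 cm and f_obj = 120.000 cm.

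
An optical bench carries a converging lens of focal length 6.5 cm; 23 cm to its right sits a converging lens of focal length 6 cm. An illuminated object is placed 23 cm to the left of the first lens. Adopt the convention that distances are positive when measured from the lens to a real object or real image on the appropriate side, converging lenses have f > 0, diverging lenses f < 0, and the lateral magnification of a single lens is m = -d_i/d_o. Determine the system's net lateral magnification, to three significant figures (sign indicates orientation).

Lens 1: 1/d_i1 = 1/f_1 - 1/d_o1 = 1/6.5 - 1/23 = 0.11037 cm^-1, so d_i1 = 9.061 cm.
m_1 = -(9.061)/23 = -0.3939.
The intermediate image is 9.061 cm to the right of lens 1, so d_o2 = L - d_i1 = 23 - 9.061 = 13.939 cm.
Lens 2: 1/d_i2 = 1/f_2 - 1/d_o2 = 1/6 - 1/(13.939) = 0.09493 cm^-1, so d_i2 = 10.534 cm.
m_2 = -(10.534)/(13.939) = -0.7557.
Overall magnification: m = m_1 m_2 = 0.2977.

0.298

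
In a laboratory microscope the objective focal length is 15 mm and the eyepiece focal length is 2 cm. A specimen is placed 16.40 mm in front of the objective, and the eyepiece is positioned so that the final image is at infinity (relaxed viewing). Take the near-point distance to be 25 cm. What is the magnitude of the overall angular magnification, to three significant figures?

Convert to cm: f_obj = 15 mm = 1.5 cm; d_o = 16.40 mm = 1.64 cm.
Objective: 1/d_i = 1/f_obj - 1/d_o = 1/1.5 - 1/1.64 = 0.05691 cm^-1, so d_i = 17.571 cm.
m_obj = -d_i/d_o = -17.571/1.64 = -10.714.
Eyepiece angular magnification (image at infinity): M_eye = D/f_e = 25/2 = 12.500.
Overall M = m_obj x M_eye = (-10.714)(12.500) = -133.93.
|M| = 133.93.

134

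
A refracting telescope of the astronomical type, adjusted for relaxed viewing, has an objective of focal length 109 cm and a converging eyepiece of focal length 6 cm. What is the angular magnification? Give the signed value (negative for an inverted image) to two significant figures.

M = -f_obj/f_eye = -109/(6) = -18.167.

-18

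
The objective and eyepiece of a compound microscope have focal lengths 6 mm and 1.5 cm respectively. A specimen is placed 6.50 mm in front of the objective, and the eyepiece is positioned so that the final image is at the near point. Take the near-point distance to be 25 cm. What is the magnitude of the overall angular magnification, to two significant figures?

210

Convert to cm: f_obj = 6 mm = 0.6 cm; d_o = 6.50 mm = 0.65 cm.
Objective: 1/d_i = 1/f_obj - 1/d_o = 1/0.6 - 1/0.65 = 0.12821 cm^-1, so d_i = 7.800 cm.
m_obj = -d_i/d_o = -7.800/0.65 = -12.000.
Eyepiece angular magnification (image at near point): M_eye = 1 + D/f_e = 1 + 25/1.5 = 17.667.
Overall M = m_obj x M_eye = (-12.000)(17.667) = -212.00.
|M| = 212.00.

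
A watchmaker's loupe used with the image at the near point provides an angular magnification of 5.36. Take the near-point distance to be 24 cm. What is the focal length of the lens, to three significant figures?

For the image at the near point, M = 1 + D/f.
f = D/(M - 1) = 24/(5.36 - 1) = 5.505 cm.

5.50 cm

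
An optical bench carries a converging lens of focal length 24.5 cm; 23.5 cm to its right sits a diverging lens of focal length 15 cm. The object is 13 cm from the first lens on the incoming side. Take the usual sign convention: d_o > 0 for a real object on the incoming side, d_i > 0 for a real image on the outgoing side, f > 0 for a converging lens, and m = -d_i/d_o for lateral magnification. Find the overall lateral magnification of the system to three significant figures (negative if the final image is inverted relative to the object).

0.483

Applying the thin-lens equation to the first lens, 1/24.5 = 1/13 + 1/d_i1, which gives d_i1 = -27.696 cm.
Its lateral magnification is m_1 = -d_i1/d_o1 = -(-27.696)/13 = 2.1304.
The intermediate image is virtual, 27.696 cm to the left of lens 1, so d_o2 = L - d_i1 = 23.5 - (-27.696) = 51.196 cm.
Applying the thin-lens equation again with f_2 = -15 cm and d_o2 = 51.196 cm gives d_i2 = -11.601 cm.
m_2 = -(-11.601)/(51.196) = 0.2266.
The system's lateral magnification is m_1 m_2 = (2.1304)(0.2266) = 0.4828.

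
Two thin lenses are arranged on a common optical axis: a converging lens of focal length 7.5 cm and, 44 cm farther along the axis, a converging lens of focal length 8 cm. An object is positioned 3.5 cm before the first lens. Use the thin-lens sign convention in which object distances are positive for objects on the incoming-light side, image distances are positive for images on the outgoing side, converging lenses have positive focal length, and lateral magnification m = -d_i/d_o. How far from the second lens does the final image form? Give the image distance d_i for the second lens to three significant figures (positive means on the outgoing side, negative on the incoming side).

First lens: d_i1 = 1/(1/7.5 - 1/3.5) = -6.563 cm.
With d_i1 < 0 the first image is virtual and lies on the object side; the object distance for lens 2 is d_o2 = 44 - (-6.563) = 50.562 cm.
Second lens: d_i2 = 1/(1/8 - 1/(50.562)) = 9.504 cm.

9.50 cm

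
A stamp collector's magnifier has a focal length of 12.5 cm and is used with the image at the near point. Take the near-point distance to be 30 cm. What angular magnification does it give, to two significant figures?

M = 1 + D/f = 1 + 30/12.5 = 3.400.

3.4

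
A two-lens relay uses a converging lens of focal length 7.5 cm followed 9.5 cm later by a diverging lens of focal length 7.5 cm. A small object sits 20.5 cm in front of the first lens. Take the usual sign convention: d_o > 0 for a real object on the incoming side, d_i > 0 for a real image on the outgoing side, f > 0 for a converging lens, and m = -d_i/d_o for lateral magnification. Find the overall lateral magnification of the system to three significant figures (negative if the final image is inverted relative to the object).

-0.836

Applying the thin-lens equation to the first lens, 1/7.5 = 1/20.5 + 1/d_i1, which gives d_i1 = 11.827 cm.
Its lateral magnification is m_1 = -d_i1/d_o1 = -(11.827)/20.5 = -0.5769.
Since 11.827 cm > 9.5 cm, the first image lies past the second lens and serves as a virtual object: d_o2 = L - d_i1 = -2.327 cm.
Applying the thin-lens equation again with f_2 = -7.5 cm and d_o2 = -2.327 cm gives d_i2 = 3.374 cm.
m_2 = -(3.374)/(-2.327) = 1.4498.
Overall magnification: m = m_1 m_2 = -0.8364.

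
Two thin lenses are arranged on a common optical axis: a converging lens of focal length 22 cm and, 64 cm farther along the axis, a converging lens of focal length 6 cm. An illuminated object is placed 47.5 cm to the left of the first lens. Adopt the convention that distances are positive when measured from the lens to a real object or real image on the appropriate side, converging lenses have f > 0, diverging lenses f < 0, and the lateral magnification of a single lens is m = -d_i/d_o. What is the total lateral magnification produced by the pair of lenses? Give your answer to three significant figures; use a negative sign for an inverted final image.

0.304

Applying the thin-lens equation to the first lens, 1/22 = 1/47.5 + 1/d_i1, which gives d_i1 = 40.980 cm.
Its lateral magnification is m_1 = -d_i1/d_o1 = -(40.980)/47.5 = -0.8627.
The intermediate image is 40.980 cm to the right of lens 1, so d_o2 = L - d_i1 = 64 - 40.980 = 23.020 cm.
Applying the thin-lens equation again with f_2 = 6 cm and d_o2 = 23.020 cm gives d_i2 = 8.115 cm.
m_2 = -(8.115)/(23.020) = -0.3525.
The system's lateral magnification is m_1 m_2 = (-0.8627)(-0.3525) = 0.3041.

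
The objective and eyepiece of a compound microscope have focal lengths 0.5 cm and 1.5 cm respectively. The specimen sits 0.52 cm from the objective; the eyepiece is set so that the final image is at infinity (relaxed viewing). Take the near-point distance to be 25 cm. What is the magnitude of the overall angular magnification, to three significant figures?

417

Objective: 1/d_i = 1/f_obj - 1/d_o = 1/0.5 - 1/0.52 = 0.07692 cm^-1, so d_i = 13.000 cm.
m_obj = -d_i/d_o = -13.000/0.52 = -25.000.
Eyepiece angular magnification (image at infinity): M_eye = D/f_e = 25/1.5 = 16.667.
Overall M = m_obj x M_eye = (-25.000)(16.667) = -416.67.
|M| = 416.67.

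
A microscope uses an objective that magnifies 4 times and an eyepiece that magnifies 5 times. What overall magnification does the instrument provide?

20

The overall magnification of a compound microscope is the product of the objective and eyepiece magnifications:
M = M_obj x M_eye = 4 x 5 = 20.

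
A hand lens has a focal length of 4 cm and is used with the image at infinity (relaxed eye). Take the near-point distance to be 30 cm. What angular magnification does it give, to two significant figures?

7.5

M = D/f = 30/4 = 7.500.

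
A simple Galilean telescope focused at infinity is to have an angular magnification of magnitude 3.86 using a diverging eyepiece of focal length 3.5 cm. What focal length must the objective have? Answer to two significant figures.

14 cm

|M| = f_obj/|f_eye|, so f_obj = |M| x |f_eye| = 3.86 x 3.5 = 13.510 cm.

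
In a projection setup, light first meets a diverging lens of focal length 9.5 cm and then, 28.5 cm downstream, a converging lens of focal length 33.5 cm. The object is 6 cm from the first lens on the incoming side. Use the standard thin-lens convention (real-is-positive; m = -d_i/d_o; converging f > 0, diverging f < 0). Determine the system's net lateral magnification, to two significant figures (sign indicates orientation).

16

Applying the thin-lens equation to the first lens, 1/(-9.5) = 1/6 + 1/d_i1, which gives d_i1 = -3.677 cm.
Its lateral magnification is m_1 = -d_i1/d_o1 = -(-3.677)/6 = 0.6129.
With d_i1 < 0 the first image is virtual and lies on the object side; the object distance for lens 2 is d_o2 = 28.5 - (-3.677) = 32.177 cm.
Applying the thin-lens equation again with f_2 = 33.5 cm and d_o2 = 32.177 cm gives d_i2 = -815.030 cm.
m_2 = -(-815.030)/(32.177) = 25.3293.
Total m = m_1 x m_2 = (0.6129)(25.3293) = 15.5244.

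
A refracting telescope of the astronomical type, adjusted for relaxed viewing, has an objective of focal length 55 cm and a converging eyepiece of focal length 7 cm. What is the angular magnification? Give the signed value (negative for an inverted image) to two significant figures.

-7.9

M = -f_obj/f_eye = -55/(7) = -7.857.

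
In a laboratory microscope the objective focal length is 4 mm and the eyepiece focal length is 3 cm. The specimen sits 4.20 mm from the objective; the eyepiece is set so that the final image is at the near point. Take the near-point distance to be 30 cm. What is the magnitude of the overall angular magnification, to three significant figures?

Convert to cm: f_obj = 4 mm = 0.4 cm; d_o = 4.20 mm = 0.42 cm.
Objective: 1/d_i = 1/f_obj - 1/d_o = 1/0.4 - 1/0.42 = 0.11905 cm^-1, so d_i = 8.400 cm.
m_obj = -d_i/d_o = -8.400/0.42 = -20.000.
Eyepiece angular magnification (image at near point): M_eye = 1 + D/f_e = 1 + 30/3 = 11.000.
Overall M = m_obj x M_eye = (-20.000)(11.000) = -220.00.
|M| = 220.00.

220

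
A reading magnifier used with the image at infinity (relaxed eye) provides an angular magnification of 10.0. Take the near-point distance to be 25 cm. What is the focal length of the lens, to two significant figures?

For the image at infinity, M = D/f.
f = D/M = 25/10.0 = 2.500 cm.

2.5 cm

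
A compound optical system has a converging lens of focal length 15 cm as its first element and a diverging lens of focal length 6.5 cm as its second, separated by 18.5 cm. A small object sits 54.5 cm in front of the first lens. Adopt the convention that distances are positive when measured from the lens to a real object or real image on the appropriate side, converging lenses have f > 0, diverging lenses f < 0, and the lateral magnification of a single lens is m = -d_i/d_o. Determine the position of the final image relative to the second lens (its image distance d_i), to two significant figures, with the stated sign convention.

Lens 1: 1/d_i1 = 1/f_1 - 1/d_o1 = 1/15 - 1/54.5 = 0.04832 cm^-1, so d_i1 = 20.696 cm.
Since 20.696 cm > 18.5 cm, the first image lies past the second lens and serves as a virtual object: d_o2 = L - d_i1 = -2.196 cm.
Lens 2: 1/d_i2 = 1/f_2 - 1/d_o2 = 1/(-6.5) - 1/(-2.196) = 0.30149 cm^-1, so d_i2 = 3.317 cm.

3.3 cm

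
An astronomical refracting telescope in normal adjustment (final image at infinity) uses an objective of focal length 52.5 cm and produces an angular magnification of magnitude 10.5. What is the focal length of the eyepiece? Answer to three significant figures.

|M| = f_obj/f_eye, so f_eye = f_obj/|M| = 52.5/10.5 = 5.000 cm.

5.00 cm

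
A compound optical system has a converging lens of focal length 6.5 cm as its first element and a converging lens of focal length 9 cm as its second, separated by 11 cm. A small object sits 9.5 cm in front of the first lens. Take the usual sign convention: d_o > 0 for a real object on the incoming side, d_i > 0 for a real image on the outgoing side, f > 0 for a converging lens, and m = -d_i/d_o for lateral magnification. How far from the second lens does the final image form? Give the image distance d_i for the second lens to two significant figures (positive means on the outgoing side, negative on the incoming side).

First lens: d_i1 = 1/(1/6.5 - 1/9.5) = 20.583 cm.
This image would form 20.583 cm past lens 1, i.e. 9.583 cm beyond lens 2, so it is a virtual object for lens 2: d_o2 = 11 - 20.583 = -9.583 cm.
Second lens: d_i2 = 1/(1/9 - 1/(-9.583)) = 4.641 cm.

4.6 cm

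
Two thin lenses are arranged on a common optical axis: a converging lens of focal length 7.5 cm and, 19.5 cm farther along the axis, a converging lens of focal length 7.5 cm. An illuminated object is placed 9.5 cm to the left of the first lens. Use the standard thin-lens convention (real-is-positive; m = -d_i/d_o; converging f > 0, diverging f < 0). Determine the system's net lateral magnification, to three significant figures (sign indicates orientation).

First lens: d_i1 = 1/(1/7.5 - 1/9.5) = 35.625 cm.
m_1 = -(35.625)/9.5 = -3.7500.
This image would form 35.625 cm past lens 1, i.e. 16.125 cm beyond lens 2, so it is a virtual object for lens 2: d_o2 = 19.5 - 35.625 = -16.125 cm.
Second lens: d_i2 = 1/(1/7.5 - 1/(-16.125)) = 5.119 cm.
m_2 = -(5.119)/(-16.125) = 0.3175.
Overall magnification: m = m_1 m_2 = -1.1905.

-1.19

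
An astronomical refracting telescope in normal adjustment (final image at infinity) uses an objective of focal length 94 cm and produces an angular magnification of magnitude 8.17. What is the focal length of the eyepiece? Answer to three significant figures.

11.5 cm

|M| = f_obj/f_eye, so f_eye = f_obj/|M| = 94/8.17 = 11.506 cm.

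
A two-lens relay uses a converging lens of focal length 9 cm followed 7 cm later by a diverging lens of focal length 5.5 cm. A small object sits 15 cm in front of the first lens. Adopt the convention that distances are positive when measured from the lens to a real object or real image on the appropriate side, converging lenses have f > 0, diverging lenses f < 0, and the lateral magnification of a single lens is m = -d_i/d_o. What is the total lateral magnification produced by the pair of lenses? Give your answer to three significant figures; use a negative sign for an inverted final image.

0.825

First lens: d_i1 = 1/(1/9 - 1/15) = 22.500 cm.
m_1 = -(22.500)/15 = -1.5000.
This image would form 22.500 cm past lens 1, i.e. 15.500 cm beyond lens 2, so it is a virtual object for lens 2: d_o2 = 7 - 22.500 = -15.500 cm.
Second lens: d_i2 = 1/(1/(-5.5) - 1/(-15.500)) = -8.525 cm.
m_2 = -(-8.525)/(-15.500) = -0.5500.
Overall magnification: m = m_1 m_2 = 0.8250.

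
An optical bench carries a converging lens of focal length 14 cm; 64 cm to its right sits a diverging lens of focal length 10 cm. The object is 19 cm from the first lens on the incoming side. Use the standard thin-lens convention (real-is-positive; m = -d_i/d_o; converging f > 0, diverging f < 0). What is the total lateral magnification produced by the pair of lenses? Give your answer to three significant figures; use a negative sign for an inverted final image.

First lens: d_i1 = 1/(1/14 - 1/19) = 53.200 cm.
m_1 = -(53.200)/19 = -2.8000.
The intermediate image is 53.200 cm to the right of lens 1, so d_o2 = L - d_i1 = 64 - 53.200 = 10.800 cm.
Second lens: d_i2 = 1/(1/(-10) - 1/(10.800)) = -5.192 cm.
m_2 = -(-5.192)/(10.800) = 0.4808.
Total m = m_1 x m_2 = (-2.8000)(0.4808) = -1.3462.

-1.35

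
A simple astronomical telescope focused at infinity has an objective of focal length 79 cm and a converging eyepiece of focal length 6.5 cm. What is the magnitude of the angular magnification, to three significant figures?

12.2

|M| = f_obj/|f_eye| = 79/6.5 = 12.154.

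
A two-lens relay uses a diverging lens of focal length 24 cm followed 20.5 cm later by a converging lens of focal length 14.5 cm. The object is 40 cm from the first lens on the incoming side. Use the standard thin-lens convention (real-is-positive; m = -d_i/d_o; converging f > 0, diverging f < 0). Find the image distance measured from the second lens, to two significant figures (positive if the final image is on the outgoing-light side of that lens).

25 cm

Lens 1: 1/d_i1 = 1/f_1 - 1/d_o1 = 1/(-24) - 1/40 = -0.06667 cm^-1, so d_i1 = -15.000 cm.
With d_i1 < 0 the first image is virtual and lies on the object side; the object distance for lens 2 is d_o2 = 20.5 - (-15.000) = 35.500 cm.
Lens 2: 1/d_i2 = 1/f_2 - 1/d_o2 = 1/14.5 - 1/(35.500) = 0.04080 cm^-1, so d_i2 = 24.512 cm.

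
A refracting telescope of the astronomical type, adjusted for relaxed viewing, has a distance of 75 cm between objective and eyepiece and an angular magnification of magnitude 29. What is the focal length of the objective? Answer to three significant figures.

72.5 cm

In normal adjustment the tube length equals f_obj + f_eye and |M| = f_obj/f_eye.
So f_obj = 29 f_eye and 29 f_eye + f_eye = 75 cm, giving f_eye = 75/30 = 2.500 cm and f_obj = 72.500 cm.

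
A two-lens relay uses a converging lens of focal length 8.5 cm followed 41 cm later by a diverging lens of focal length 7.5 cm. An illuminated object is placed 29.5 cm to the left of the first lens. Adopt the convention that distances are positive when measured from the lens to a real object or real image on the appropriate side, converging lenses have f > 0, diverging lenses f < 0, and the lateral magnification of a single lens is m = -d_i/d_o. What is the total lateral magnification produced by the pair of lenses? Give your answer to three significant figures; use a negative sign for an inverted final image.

Lens 1: 1/d_i1 = 1/f_1 - 1/d_o1 = 1/8.5 - 1/29.5 = 0.08375 cm^-1, so d_i1 = 11.940 cm.
m_1 = -(11.940)/29.5 = -0.4048.
Object distance for lens 2: d_o2 = 41 - 11.940 = 29.060 cm.
Lens 2: 1/d_i2 = 1/f_2 - 1/d_o2 = 1/(-7.5) - 1/(29.060) = -0.16775 cm^-1, so d_i2 = -5.961 cm.
m_2 = -(-5.961)/(29.060) = 0.2051.
Overall magnification: m = m_1 m_2 = -0.0830.

-0.0830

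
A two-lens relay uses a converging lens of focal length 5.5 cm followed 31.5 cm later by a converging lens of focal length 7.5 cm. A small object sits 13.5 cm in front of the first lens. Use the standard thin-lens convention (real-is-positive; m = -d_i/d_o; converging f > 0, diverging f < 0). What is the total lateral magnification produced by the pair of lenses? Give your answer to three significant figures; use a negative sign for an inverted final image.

Applying the thin-lens equation to the first lens, 1/5.5 = 1/13.5 + 1/d_i1, which gives d_i1 = 9.281 cm.
Its lateral magnification is m_1 = -d_i1/d_o1 = -(9.281)/13.5 = -0.6875.
The intermediate image is 9.281 cm to the right of lens 1, so d_o2 = L - d_i1 = 31.5 - 9.281 = 22.219 cm.
Applying the thin-lens equation again with f_2 = 7.5 cm and d_o2 = 22.219 cm gives d_i2 = 11.322 cm.
m_2 = -(11.322)/(22.219) = -0.5096.
Overall magnification: m = m_1 m_2 = 0.3503.

0.350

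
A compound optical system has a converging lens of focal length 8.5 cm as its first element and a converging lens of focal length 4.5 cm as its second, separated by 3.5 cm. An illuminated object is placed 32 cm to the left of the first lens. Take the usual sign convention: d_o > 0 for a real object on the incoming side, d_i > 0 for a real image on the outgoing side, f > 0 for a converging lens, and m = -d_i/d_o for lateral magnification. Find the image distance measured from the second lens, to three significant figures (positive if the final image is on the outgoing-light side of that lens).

Applying the thin-lens equation to the first lens, 1/8.5 = 1/32 + 1/d_i1, which gives d_i1 = 11.574 cm.
Since 11.574 cm > 3.5 cm, the first image lies past the second lens and serves as a virtual object: d_o2 = L - d_i1 = -8.074 cm.
Applying the thin-lens equation again with f_2 = 4.5 cm and d_o2 = -8.074 cm gives d_i2 = 2.890 cm.

2.89 cm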